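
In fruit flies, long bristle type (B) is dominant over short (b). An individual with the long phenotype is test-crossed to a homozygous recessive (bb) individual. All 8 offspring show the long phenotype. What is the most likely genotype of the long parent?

Test cross: ? × bb
All offspring are long.
If the unknown parent were heterozygous (Bb), about half of 8 offspring would be short; none are. The unknown parent is most likely homozygous dominant (BB).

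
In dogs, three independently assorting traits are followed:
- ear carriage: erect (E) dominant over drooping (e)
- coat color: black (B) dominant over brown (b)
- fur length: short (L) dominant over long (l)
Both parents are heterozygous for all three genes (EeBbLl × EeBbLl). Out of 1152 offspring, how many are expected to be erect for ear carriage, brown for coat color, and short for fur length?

Trihybrid cross: EeBbLl × EeBbLl
Each trait segregates independently with a 3:1 phenotypic ratio, so each gene contributes 3/4 (dominant) or 1/4 (recessive).
Target: erect (ear carriage), brown (coat color), short (fur length)
Probability = product of independent per-trait probabilities
= 3/4 × 1/4 × 3/4 = 9/64
Expected count = 9/64 × 1152 = 162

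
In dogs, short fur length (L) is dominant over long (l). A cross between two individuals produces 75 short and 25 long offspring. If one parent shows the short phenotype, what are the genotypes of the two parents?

Observed offspring: 75 short, 25 long
The observed ratio simplifies to 3:1. Long (ll) offspring appear, so each parent must contribute one l allele. The parent stated to show short carries L, so it is Ll. The other parent is then either Ll or ll: Ll × ll would give a 1:1 split, whereas Ll × Ll gives 3:1 — matching the data. So both parents are heterozygous (Ll × Ll).
Parent genotypes: Ll × Ll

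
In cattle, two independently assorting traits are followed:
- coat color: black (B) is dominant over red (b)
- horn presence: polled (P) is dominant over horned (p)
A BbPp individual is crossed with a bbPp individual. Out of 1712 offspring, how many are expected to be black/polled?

Dihybrid cross BbPp × bbPp — consider each gene separately:
coat color: Bb × bb → 2 Bb, 2 bb → 2 B_ : 2 bb (out of 4)
horn presence: Pp × Pp → 1 PP, 2 Pp, 1 pp → 3 P_ : 1 pp (out of 4)
Combine (counts out of 4 × 4 = 16): black/polled (B_P_) = 2×3 = 6; black/horned (B_pp) = 2×1 = 2; red/polled (bbP_) = 2×3 = 6; red/horned (bbpp) = 2×1 = 2
Phenotype counts (out of 16): 6 black/polled, 2 black/horned, 6 red/polled, 2 red/horned
black/polled: 6 out of 16 → fraction 3/8
Expected count = 3/8 × 1712 = 642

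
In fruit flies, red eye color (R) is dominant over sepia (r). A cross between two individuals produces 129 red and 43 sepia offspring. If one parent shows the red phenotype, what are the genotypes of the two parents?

Observed offspring: 129 red, 43 sepia
The observed ratio simplifies to 3:1. Sepia (rr) offspring appear, so each parent must contribute one r allele. The parent stated to show red carries R, so it is Rr. The other parent is then either Rr or rr: Rr × rr would give a 1:1 split, whereas Rr × Rr gives 3:1 — matching the data. So both parents are heterozygous (Rr × Rr).
Parent genotypes: Rr × Rr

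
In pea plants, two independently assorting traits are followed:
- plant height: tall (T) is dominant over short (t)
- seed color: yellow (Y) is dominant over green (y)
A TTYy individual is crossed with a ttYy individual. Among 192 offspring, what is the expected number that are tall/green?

Dihybrid cross TTYy × ttYy — consider each gene separately:
plant height: TT × tt → 4 Tt → 4 T_ (out of 4)
seed color: Yy × Yy → 1 YY, 2 Yy, 1 yy → 3 Y_ : 1 yy (out of 4)
Combine (counts out of 4 × 4 = 16): tall/yellow (T_Y_) = 4×3 = 12; tall/green (T_yy) = 4×1 = 4
Phenotype counts (out of 16): 12 tall/yellow, 4 tall/green
tall/green: 4 out of 16 → fraction 1/4
Expected count = 1/4 × 192 = 48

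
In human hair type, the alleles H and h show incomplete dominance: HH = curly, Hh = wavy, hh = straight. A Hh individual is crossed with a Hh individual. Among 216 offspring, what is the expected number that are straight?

Punnett square for Hh × Hh:
Offspring genotypes: 1 HH, 2 Hh, 1 hh
Phenotype counts: 1 curly, 2 wavy, 1 straight
straight: 1 out of 4 → fraction 1/4
Expected count = 1/4 × 216 = 54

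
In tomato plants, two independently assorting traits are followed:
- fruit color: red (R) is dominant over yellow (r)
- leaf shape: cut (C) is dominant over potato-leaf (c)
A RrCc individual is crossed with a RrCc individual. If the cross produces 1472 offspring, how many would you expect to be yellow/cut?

Dihybrid cross RrCc × RrCc — consider each gene separately:
fruit color: Rr × Rr → 1 RR, 2 Rr, 1 rr → 3 R_ : 1 rr (out of 4)
leaf shape: Cc × Cc → 1 CC, 2 Cc, 1 cc → 3 C_ : 1 cc (out of 4)
Combine (counts out of 4 × 4 = 16): red/cut (R_C_) = 3×3 = 9; red/potato-leaf (R_cc) = 3×1 = 3; yellow/cut (rrC_) = 1×3 = 3; yellow/potato-leaf (rrcc) = 1×1 = 1
Phenotype counts (out of 16): 9 red/cut, 3 red/potato-leaf, 3 yellow/cut, 1 yellow/potato-leaf
yellow/cut: 3 out of 16 → fraction 3/16
Expected count = 3/16 × 1472 = 276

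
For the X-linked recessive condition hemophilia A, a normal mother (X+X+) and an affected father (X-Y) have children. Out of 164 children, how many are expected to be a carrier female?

Cross: X+X+ × X-Y
Offspring: 2 X+X-, 2 X+Y
Probability of a carrier female: 2/4 = 1/2
Expected count = 1/2 × 164 = 82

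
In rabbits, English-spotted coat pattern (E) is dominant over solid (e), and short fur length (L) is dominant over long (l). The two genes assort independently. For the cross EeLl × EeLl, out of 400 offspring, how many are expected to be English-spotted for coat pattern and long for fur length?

Dihybrid cross EeLl × EeLl — consider each gene separately:
coat pattern: Ee × Ee → 1 EE, 2 Ee, 1 ee → 3 E_ : 1 ee (out of 4)
fur length: Ll × Ll → 1 LL, 2 Ll, 1 ll → 3 L_ : 1 ll (out of 4)
Looking for: English-spotted (E_) and long (ll)
P(English-spotted) = 3/4, P(long) = 1/4
P(both) = 3/4 × 1/4 = 3/16
Expected count = 3/16 × 400 = 75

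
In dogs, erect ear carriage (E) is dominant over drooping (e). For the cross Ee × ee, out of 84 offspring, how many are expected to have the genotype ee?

Punnett square for Ee × ee:
Offspring genotypes: 2 Ee, 2 ee
Total offspring: 4
Count with target: 2
Probability: 2/4 = 1/2
Expected count = 1/2 × 84 = 42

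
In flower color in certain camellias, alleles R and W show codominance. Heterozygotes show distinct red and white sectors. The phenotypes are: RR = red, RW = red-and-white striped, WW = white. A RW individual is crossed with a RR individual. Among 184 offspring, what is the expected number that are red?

Punnett square for RW × RR:
Offspring genotypes: 2 RR, 2 RW
Phenotype counts: 2 red, 2 red-and-white striped
red: 2 out of 4 → fraction 1/2
Expected count = 1/2 × 184 = 92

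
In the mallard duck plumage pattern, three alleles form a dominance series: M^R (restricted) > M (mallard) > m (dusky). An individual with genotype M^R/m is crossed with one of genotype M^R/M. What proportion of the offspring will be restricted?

Cross: M^R/m × M^R/M
Allele dominance: M^R > M > m
Offspring genotypes: 1 M^R/M^R, 1 M^R/M, 1 M^R/m, 1 M/m
Phenotype counts: 3 restricted, 1 mallard
restricted: 3 out of 4
Probability: 3/4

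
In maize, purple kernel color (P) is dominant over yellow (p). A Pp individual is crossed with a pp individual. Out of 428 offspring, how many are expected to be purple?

Punnett square for Pp × pp:
Offspring genotypes: 2 Pp, 2 pp
purple: 2, yellow: 2
purple: 2 out of 4 → fraction 1/2
Expected count = 1/2 × 428 = 214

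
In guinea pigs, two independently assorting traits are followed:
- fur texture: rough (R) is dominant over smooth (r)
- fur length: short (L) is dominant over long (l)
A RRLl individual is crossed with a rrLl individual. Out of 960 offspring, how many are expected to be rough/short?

Dihybrid cross RRLl × rrLl — consider each gene separately:
fur texture: RR × rr → 4 Rr → 4 R_ (out of 4)
fur length: Ll × Ll → 1 LL, 2 Ll, 1 ll → 3 L_ : 1 ll (out of 4)
Combine (counts out of 4 × 4 = 16): rough/short (R_L_) = 4×3 = 12; rough/long (R_ll) = 4×1 = 4
Phenotype counts (out of 16): 12 rough/short, 4 rough/long
rough/short: 12 out of 16 → fraction 3/4
Expected count = 3/4 × 960 = 720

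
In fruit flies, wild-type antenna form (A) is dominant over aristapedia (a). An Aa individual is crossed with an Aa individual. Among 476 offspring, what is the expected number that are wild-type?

Punnett square for Aa × Aa:
Offspring genotypes: 1 AA, 2 Aa, 1 aa
wild-type: 3, aristapedia: 1
wild-type: 3 out of 4 → fraction 3/4
Expected count = 3/4 × 476 = 357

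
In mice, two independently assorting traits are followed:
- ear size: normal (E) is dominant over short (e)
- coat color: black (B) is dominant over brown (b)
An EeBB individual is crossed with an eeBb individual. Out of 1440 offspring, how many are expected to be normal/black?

Dihybrid cross EeBB × eeBb — consider each gene separately:
ear size: Ee × ee → 2 Ee, 2 ee → 2 E_ : 2 ee (out of 4)
coat color: BB × Bb → 2 BB, 2 Bb → 4 B_ (out of 4)
Combine (counts out of 4 × 4 = 16): normal/black (E_B_) = 2×4 = 8; short/black (eeB_) = 2×4 = 8
Phenotype counts (out of 16): 8 normal/black, 8 short/black
normal/black: 8 out of 16 → fraction 1/2
Expected count = 1/2 × 1440 = 720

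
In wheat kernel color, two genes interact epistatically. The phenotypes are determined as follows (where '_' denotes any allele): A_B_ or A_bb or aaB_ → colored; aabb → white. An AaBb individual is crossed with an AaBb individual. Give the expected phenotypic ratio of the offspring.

Cross: AaBb × AaBb — consider each gene separately:
A gene: Aa × Aa → 1 AA, 2 Aa, 1 aa → 3 A_ : 1 aa (out of 4)
B gene: Bb × Bb → 1 BB, 2 Bb, 1 bb → 3 B_ : 1 bb (out of 4)
Genotype classes (out of 4 × 4 = 16): A_B_ = 3×3 = 9; A_bb = 3×1 = 3; aaB_ = 1×3 = 3; aabb = 1×1 = 1
Apply the phenotype rules: A_B_ (9) + A_bb (3) + aaB_ (3) → colored; aabb (1) → white
Phenotype counts (out of 16): 15 colored, 1 white
Ratio: 15 colored : 1 white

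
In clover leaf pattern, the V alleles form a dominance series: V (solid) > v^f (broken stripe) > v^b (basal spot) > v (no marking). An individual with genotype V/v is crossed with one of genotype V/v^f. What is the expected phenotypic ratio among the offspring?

Cross: V/v × V/v^f
Allele dominance: V > v^f > v^b > v
Offspring genotypes: 1 V/V, 1 V/v^f, 1 V/v, 1 v^f/v
Phenotype counts: 3 solid, 1 broken stripe
Ratio: 3 solid : 1 broken stripe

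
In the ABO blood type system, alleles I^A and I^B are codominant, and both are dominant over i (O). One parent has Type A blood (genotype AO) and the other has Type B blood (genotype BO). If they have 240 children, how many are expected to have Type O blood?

Cross: AO × BO
Possible offspring genotypes: 1 AB, 1 AO, 1 BO, 1 OO
Blood type counts: 1 Type AB, 1 Type A, 1 Type B, 1 Type O
Probability of Type O: 1/4
Expected count = 1/4 × 240 = 60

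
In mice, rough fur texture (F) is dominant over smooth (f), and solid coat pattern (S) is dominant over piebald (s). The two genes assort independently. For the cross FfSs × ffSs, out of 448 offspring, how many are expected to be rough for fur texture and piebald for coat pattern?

Dihybrid cross FfSs × ffSs — consider each gene separately:
fur texture: Ff × ff → 2 Ff, 2 ff → 2 F_ : 2 ff (out of 4)
coat pattern: Ss × Ss → 1 SS, 2 Ss, 1 ss → 3 S_ : 1 ss (out of 4)
Looking for: rough (F_) and piebald (ss)
P(rough) = 2/4, P(piebald) = 1/4
P(both) = 2/4 × 1/4 = 2/16 = 1/8
Expected count = 1/8 × 448 = 56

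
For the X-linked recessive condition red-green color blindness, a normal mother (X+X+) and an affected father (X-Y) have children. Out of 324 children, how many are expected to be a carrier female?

Cross: X+X+ × X-Y
Offspring: 2 X+X-, 2 X+Y
Probability of a carrier female: 2/4 = 1/2
Expected count = 1/2 × 324 = 162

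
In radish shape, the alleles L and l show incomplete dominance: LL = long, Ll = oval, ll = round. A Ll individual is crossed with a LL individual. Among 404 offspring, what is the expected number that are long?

Punnett square for Ll × LL:
Offspring genotypes: 2 LL, 2 Ll
Phenotype counts: 2 long, 2 oval
long: 2 out of 4 → fraction 1/2
Expected count = 1/2 × 404 = 202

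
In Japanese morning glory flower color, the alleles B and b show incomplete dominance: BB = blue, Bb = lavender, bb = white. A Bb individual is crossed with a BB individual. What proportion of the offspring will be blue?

Punnett square for Bb × BB:
Offspring genotypes: 2 BB, 2 Bb
Phenotype counts: 2 blue, 2 lavender
blue: 2 out of 4
Probability: 2/4 = 1/2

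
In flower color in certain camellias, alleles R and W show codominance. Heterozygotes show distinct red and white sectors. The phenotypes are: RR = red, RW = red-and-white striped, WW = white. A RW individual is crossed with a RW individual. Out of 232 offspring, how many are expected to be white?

Punnett square for RW × RW:
Offspring genotypes: 1 RR, 2 RW, 1 WW
Phenotype counts: 1 red, 2 red-and-white striped, 1 white
white: 1 out of 4 → fraction 1/4
Expected count = 1/4 × 232 = 58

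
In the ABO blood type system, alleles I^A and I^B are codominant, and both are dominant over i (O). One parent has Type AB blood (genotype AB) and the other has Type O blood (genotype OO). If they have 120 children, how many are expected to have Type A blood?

Cross: AB × OO
Possible offspring genotypes: 2 AO, 2 BO
Blood type counts: 2 Type A, 2 Type B
Probability of Type A: 2/4 = 1/2
Expected count = 1/2 × 120 = 60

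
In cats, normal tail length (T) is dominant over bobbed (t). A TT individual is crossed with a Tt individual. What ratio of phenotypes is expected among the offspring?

Punnett square for TT × Tt:
Offspring genotypes: 2 TT, 2 Tt
normal: 4, bobbed: 0
Ratio: all normal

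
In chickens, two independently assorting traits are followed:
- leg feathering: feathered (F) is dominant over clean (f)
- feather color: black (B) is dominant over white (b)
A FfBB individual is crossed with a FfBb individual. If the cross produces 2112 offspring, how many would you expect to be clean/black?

Dihybrid cross FfBB × FfBb — consider each gene separately:
leg feathering: Ff × Ff → 1 FF, 2 Ff, 1 ff → 3 F_ : 1 ff (out of 4)
feather color: BB × Bb → 2 BB, 2 Bb → 4 B_ (out of 4)
Combine (counts out of 4 × 4 = 16): feathered/black (F_B_) = 3×4 = 12; clean/black (ffB_) = 1×4 = 4
Phenotype counts (out of 16): 12 feathered/black, 4 clean/black
clean/black: 4 out of 16 → fraction 1/4
Expected count = 1/4 × 2112 = 528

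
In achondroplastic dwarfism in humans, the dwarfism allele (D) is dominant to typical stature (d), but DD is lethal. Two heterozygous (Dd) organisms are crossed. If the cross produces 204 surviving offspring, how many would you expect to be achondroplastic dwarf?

Cross: Dd × Dd
Punnett square offspring (before lethality): 1 DD, 2 Dd, 1 dd
The DD genotype is lethal (embryos die); surviving offspring: 2 Dd, 1 dd
achondroplastic dwarf: 2 out of 3 → fraction 2/3
Expected count = 2/3 × 204 = 136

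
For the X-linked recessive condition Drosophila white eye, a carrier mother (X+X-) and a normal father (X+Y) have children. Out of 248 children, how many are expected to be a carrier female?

Cross: X+X- × X+Y
Offspring: 1 X+X+, 1 X+Y, 1 X+X-, 1 X-Y
Probability of a carrier female: 1/4
Expected count = 1/4 × 248 = 62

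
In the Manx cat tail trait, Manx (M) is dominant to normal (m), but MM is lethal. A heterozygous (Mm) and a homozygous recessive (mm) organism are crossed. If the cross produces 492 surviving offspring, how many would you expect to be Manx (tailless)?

Cross: Mm × mm
Punnett square offspring (before lethality): 2 Mm, 2 mm
No MM offspring are produced in this cross.
Manx (tailless): 2 out of 4 → fraction 1/2
Expected count = 1/2 × 492 = 246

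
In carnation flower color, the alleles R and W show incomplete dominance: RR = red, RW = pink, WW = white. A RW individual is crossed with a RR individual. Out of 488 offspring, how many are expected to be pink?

Punnett square for RW × RR:
Offspring genotypes: 2 RR, 2 RW
Phenotype counts: 2 red, 2 pink
pink: 2 out of 4 → fraction 1/2
Expected count = 1/2 × 488 = 244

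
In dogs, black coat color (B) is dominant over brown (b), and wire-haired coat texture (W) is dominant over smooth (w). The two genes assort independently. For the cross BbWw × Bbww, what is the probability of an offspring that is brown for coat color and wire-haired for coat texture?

Dihybrid cross BbWw × Bbww — consider each gene separately:
coat color: Bb × Bb → 1 BB, 2 Bb, 1 bb → 3 B_ : 1 bb (out of 4)
coat texture: Ww × ww → 2 Ww, 2 ww → 2 W_ : 2 ww (out of 4)
Looking for: brown (bb) and wire-haired (W_)
P(brown) = 1/4, P(wire-haired) = 2/4
P(both) = 1/4 × 2/4 = 2/16 = 1/8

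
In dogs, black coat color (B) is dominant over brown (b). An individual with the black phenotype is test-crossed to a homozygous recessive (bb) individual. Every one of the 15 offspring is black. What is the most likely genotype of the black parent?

Test cross: ? × bb
All offspring are black.
If the unknown parent were heterozygous (Bb), about half of 15 offspring would be brown; none are. The unknown parent is most likely homozygous dominant (BB).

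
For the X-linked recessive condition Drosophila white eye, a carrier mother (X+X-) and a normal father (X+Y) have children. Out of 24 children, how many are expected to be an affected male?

Cross: X+X- × X+Y
Offspring: 1 X+X+, 1 X+Y, 1 X+X-, 1 X-Y
Probability of an affected male: 1/4
Expected count = 1/4 × 24 = 6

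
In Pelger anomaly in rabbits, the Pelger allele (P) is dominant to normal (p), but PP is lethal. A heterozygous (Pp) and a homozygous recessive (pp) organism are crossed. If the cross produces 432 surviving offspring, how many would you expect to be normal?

Cross: Pp × pp
Punnett square offspring (before lethality): 2 Pp, 2 pp
No PP offspring are produced in this cross.
normal: 2 out of 4 → fraction 1/2
Expected count = 1/2 × 432 = 216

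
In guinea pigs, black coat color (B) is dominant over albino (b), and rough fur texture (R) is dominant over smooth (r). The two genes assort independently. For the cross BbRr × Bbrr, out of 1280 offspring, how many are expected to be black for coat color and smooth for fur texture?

Dihybrid cross BbRr × Bbrr — consider each gene separately:
coat color: Bb × Bb → 1 BB, 2 Bb, 1 bb → 3 B_ : 1 bb (out of 4)
fur texture: Rr × rr → 2 Rr, 2 rr → 2 R_ : 2 rr (out of 4)
Looking for: black (B_) and smooth (rr)
P(black) = 3/4, P(smooth) = 2/4
P(both) = 3/4 × 2/4 = 6/16 = 3/8
Expected count = 3/8 × 1280 = 480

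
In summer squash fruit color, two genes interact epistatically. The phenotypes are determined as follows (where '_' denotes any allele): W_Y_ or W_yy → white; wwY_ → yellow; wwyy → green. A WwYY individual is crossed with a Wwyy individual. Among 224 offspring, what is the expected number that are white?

Cross: WwYY × Wwyy — consider each gene separately:
W gene: Ww × Ww → 1 WW, 2 Ww, 1 ww → 3 W_ : 1 ww (out of 4)
Y gene: YY × yy → 4 Yy → 4 Y_ (out of 4)
Genotype classes (out of 4 × 4 = 16): W_Y_ = 3×4 = 12; wwY_ = 1×4 = 4
Apply the phenotype rules: W_Y_ (12) → white; wwY_ (4) → yellow
Phenotype counts (out of 16): 12 white, 4 yellow
white: 12 out of 16 → fraction 3/4
Expected count = 3/4 × 224 = 168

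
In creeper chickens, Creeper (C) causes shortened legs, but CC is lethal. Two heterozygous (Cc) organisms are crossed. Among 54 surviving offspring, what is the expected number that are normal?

Cross: Cc × Cc
Punnett square offspring (before lethality): 1 CC, 2 Cc, 1 cc
The CC genotype is lethal (embryos die); surviving offspring: 2 Cc, 1 cc
normal: 1 out of 3 → fraction 1/3
Expected count = 1/3 × 54 = 18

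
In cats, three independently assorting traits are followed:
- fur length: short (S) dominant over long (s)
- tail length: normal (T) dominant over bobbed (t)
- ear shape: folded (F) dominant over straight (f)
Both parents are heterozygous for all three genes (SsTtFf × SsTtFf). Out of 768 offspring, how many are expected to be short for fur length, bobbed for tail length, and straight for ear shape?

Trihybrid cross: SsTtFf × SsTtFf
Each trait segregates independently with a 3:1 phenotypic ratio, so each gene contributes 3/4 (dominant) or 1/4 (recessive).
Target: short (fur length), bobbed (tail length), straight (ear shape)
Probability = product of independent per-trait probabilities
= 3/4 × 1/4 × 1/4 = 3/64
Expected count = 3/64 × 768 = 36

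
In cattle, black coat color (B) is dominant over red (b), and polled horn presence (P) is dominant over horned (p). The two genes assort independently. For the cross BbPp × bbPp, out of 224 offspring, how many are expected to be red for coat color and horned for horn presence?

Dihybrid cross BbPp × bbPp — consider each gene separately:
coat color: Bb × bb → 2 Bb, 2 bb → 2 B_ : 2 bb (out of 4)
horn presence: Pp × Pp → 1 PP, 2 Pp, 1 pp → 3 P_ : 1 pp (out of 4)
Looking for: red (bb) and horned (pp)
P(red) = 2/4, P(horned) = 1/4
P(both) = 2/4 × 1/4 = 2/16 = 1/8
Expected count = 1/8 × 224 = 28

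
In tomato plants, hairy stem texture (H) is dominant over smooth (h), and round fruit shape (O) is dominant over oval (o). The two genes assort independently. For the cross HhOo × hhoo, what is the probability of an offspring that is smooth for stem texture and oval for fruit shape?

Dihybrid cross HhOo × hhoo — consider each gene separately:
stem texture: Hh × hh → 2 Hh, 2 hh → 2 H_ : 2 hh (out of 4)
fruit shape: Oo × oo → 2 Oo, 2 oo → 2 O_ : 2 oo (out of 4)
Looking for: smooth (hh) and oval (oo)
P(smooth) = 2/4, P(oval) = 2/4
P(both) = 2/4 × 2/4 = 4/16 = 1/4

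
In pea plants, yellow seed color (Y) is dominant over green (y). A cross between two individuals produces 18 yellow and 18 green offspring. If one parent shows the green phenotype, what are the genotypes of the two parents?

Observed offspring: 18 yellow, 18 green
The observed ratio simplifies to 1:1. One parent shows green, so its genotype must be yy. A 1:1 offspring split requires the other parent to be heterozygous (Yy).
Parent genotypes: yy × Yy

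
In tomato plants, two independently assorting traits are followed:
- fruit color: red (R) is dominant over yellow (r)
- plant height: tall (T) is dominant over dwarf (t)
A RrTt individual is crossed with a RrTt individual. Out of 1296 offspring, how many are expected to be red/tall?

Dihybrid cross RrTt × RrTt — consider each gene separately:
fruit color: Rr × Rr → 1 RR, 2 Rr, 1 rr → 3 R_ : 1 rr (out of 4)
plant height: Tt × Tt → 1 TT, 2 Tt, 1 tt → 3 T_ : 1 tt (out of 4)
Combine (counts out of 4 × 4 = 16): red/tall (R_T_) = 3×3 = 9; red/dwarf (R_tt) = 3×1 = 3; yellow/tall (rrT_) = 1×3 = 3; yellow/dwarf (rrtt) = 1×1 = 1
Phenotype counts (out of 16): 9 red/tall, 3 red/dwarf, 3 yellow/tall, 1 yellow/dwarf
red/tall: 9 out of 16 → fraction 9/16
Expected count = 9/16 × 1296 = 729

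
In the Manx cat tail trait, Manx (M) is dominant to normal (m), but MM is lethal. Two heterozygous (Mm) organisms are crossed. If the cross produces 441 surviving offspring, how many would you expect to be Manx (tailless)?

Cross: Mm × Mm
Punnett square offspring (before lethality): 1 MM, 2 Mm, 1 mm
The MM genotype is lethal (embryos die); surviving offspring: 2 Mm, 1 mm
Manx (tailless): 2 out of 3 → fraction 2/3
Expected count = 2/3 × 441 = 294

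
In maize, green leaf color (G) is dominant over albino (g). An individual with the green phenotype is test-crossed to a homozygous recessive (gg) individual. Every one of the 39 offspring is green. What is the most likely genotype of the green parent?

Test cross: ? × gg
All offspring are green.
If the unknown parent were heterozygous (Gg), about half of 39 offspring would be albino; none are. The unknown parent is most likely homozygous dominant (GG).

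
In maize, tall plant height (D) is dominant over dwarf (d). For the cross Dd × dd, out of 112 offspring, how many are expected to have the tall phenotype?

Punnett square for Dd × dd:
Offspring genotypes: 2 Dd, 2 dd
Total offspring: 4
Count with target: 2
Probability: 2/4 = 1/2
Expected count = 1/2 × 112 = 56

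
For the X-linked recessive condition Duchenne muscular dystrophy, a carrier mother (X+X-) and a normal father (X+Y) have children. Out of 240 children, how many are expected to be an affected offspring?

Cross: X+X- × X+Y
Offspring: 1 X+X+, 1 X+Y, 1 X+X-, 1 X-Y
Probability of an affected offspring: 1/4
Expected count = 1/4 × 240 = 60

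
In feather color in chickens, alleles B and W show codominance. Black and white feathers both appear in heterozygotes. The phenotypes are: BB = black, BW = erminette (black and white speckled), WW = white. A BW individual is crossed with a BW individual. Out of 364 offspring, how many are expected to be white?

Punnett square for BW × BW:
Offspring genotypes: 1 BB, 2 BW, 1 WW
Phenotype counts: 1 black, 2 erminette (black and white speckled), 1 white
white: 1 out of 4 → fraction 1/4
Expected count = 1/4 × 364 = 91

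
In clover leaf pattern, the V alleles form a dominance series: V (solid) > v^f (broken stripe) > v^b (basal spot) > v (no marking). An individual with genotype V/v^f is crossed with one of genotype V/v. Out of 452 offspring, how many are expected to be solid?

Cross: V/v^f × V/v
Allele dominance: V > v^f > v^b > v
Offspring genotypes: 1 V/V, 1 V/v, 1 V/v^f, 1 v^f/v
Phenotype counts: 3 solid, 1 broken stripe
solid: 3 out of 4 → fraction 3/4
Expected count = 3/4 × 452 = 339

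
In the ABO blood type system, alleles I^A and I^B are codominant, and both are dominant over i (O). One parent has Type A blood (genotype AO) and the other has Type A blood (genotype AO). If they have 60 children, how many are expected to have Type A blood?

Cross: AO × AO
Possible offspring genotypes: 1 AA, 2 AO, 1 OO
Blood type counts: 3 Type A, 1 Type O
Probability of Type A: 3/4
Expected count = 3/4 × 60 = 45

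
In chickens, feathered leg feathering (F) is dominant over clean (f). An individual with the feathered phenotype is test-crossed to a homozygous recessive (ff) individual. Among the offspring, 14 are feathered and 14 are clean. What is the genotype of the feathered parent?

Test cross: ? × ff
Offspring: 14 feathered, 14 clean — approximately 1:1.
A 1:1 ratio in a test cross indicates the unknown parent is heterozygous (Ff).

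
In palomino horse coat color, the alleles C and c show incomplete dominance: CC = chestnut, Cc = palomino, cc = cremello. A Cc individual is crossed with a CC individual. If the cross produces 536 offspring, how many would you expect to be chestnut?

Punnett square for Cc × CC:
Offspring genotypes: 2 CC, 2 Cc
Phenotype counts: 2 chestnut, 2 palomino
chestnut: 2 out of 4 → fraction 1/2
Expected count = 1/2 × 536 = 268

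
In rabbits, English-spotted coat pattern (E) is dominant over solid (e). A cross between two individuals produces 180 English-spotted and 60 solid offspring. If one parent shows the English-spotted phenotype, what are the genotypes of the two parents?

Observed offspring: 180 English-spotted, 60 solid
The observed ratio simplifies to 3:1. Solid (ee) offspring appear, so each parent must contribute one e allele. The parent stated to show English-spotted carries E, so it is Ee. The other parent is then either Ee or ee: Ee × ee would give a 1:1 split, whereas Ee × Ee gives 3:1 — matching the data. So both parents are heterozygous (Ee × Ee).
Parent genotypes: Ee × Ee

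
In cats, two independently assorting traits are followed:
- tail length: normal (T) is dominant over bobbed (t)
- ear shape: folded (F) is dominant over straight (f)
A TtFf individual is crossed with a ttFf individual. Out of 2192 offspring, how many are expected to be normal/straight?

Dihybrid cross TtFf × ttFf — consider each gene separately:
tail length: Tt × tt → 2 Tt, 2 tt → 2 T_ : 2 tt (out of 4)
ear shape: Ff × Ff → 1 FF, 2 Ff, 1 ff → 3 F_ : 1 ff (out of 4)
Combine (counts out of 4 × 4 = 16): normal/folded (T_F_) = 2×3 = 6; normal/straight (T_ff) = 2×1 = 2; bobbed/folded (ttF_) = 2×3 = 6; bobbed/straight (ttff) = 2×1 = 2
Phenotype counts (out of 16): 6 normal/folded, 2 normal/straight, 6 bobbed/folded, 2 bobbed/straight
normal/straight: 2 out of 16 → fraction 1/8
Expected count = 1/8 × 2192 = 274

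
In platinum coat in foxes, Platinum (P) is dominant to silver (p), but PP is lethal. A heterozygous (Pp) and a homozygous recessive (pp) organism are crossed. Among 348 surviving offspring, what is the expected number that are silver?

Cross: Pp × pp
Punnett square offspring (before lethality): 2 Pp, 2 pp
No PP offspring are produced in this cross.
silver: 2 out of 4 → fraction 1/2
Expected count = 1/2 × 348 = 174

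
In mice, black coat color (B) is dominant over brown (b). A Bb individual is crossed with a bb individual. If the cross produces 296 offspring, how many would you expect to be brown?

Punnett square for Bb × bb:
Offspring genotypes: 2 Bb, 2 bb
black: 2, brown: 2
brown: 2 out of 4 → fraction 1/2
Expected count = 1/2 × 296 = 148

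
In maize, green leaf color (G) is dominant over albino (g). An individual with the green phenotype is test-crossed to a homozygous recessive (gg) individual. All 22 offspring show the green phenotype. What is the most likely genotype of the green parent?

Test cross: ? × gg
All offspring are green.
If the unknown parent were heterozygous (Gg), about half of 22 offspring would be albino; none are. The unknown parent is most likely homozygous dominant (GG).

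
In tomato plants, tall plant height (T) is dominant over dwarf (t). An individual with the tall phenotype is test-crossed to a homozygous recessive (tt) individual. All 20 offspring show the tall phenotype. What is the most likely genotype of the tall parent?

Test cross: ? × tt
All offspring are tall.
If the unknown parent were heterozygous (Tt), about half of 20 offspring would be dwarf; none are. The unknown parent is most likely homozygous dominant (TT).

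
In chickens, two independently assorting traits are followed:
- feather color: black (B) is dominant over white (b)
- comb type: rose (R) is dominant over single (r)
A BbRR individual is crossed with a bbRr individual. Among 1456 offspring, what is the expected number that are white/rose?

Dihybrid cross BbRR × bbRr — consider each gene separately:
feather color: Bb × bb → 2 Bb, 2 bb → 2 B_ : 2 bb (out of 4)
comb type: RR × Rr → 2 RR, 2 Rr → 4 R_ (out of 4)
Combine (counts out of 4 × 4 = 16): black/rose (B_R_) = 2×4 = 8; white/rose (bbR_) = 2×4 = 8
Phenotype counts (out of 16): 8 black/rose, 8 white/rose
white/rose: 8 out of 16 → fraction 1/2
Expected count = 1/2 × 1456 = 728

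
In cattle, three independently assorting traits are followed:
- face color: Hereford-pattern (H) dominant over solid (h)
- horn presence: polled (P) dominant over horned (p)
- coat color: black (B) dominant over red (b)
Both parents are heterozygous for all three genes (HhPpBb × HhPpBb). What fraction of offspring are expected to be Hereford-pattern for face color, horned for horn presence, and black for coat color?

Trihybrid cross: HhPpBb × HhPpBb
Each trait segregates independently with a 3:1 phenotypic ratio, so each gene contributes 3/4 (dominant) or 1/4 (recessive).
Target: Hereford-pattern (face color), horned (horn presence), black (coat color)
Probability = product of independent per-trait probabilities
= 3/4 × 1/4 × 3/4 = 9/64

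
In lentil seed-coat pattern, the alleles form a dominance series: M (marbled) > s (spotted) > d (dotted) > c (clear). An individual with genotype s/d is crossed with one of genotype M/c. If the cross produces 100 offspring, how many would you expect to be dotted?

Cross: s/d × M/c
Allele dominance: M > s > d > c
Offspring genotypes: 1 M/s, 1 s/c, 1 M/d, 1 d/c
Phenotype counts: 2 marbled, 1 spotted, 1 dotted
dotted: 1 out of 4 → fraction 1/4
Expected count = 1/4 × 100 = 25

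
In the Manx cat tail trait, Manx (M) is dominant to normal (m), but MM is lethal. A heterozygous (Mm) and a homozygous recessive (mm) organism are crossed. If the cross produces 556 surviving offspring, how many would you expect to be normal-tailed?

Cross: Mm × mm
Punnett square offspring (before lethality): 2 Mm, 2 mm
No MM offspring are produced in this cross.
normal-tailed: 2 out of 4 → fraction 1/2
Expected count = 1/2 × 556 = 278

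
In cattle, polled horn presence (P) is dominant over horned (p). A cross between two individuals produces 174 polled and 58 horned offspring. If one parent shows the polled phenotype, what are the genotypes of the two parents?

Observed offspring: 174 polled, 58 horned
The observed ratio simplifies to 3:1. Horned (pp) offspring appear, so each parent must contribute one p allele. The parent stated to show polled carries P, so it is Pp. The other parent is then either Pp or pp: Pp × pp would give a 1:1 split, whereas Pp × Pp gives 3:1 — matching the data. So both parents are heterozygous (Pp × Pp).
Parent genotypes: Pp × Pp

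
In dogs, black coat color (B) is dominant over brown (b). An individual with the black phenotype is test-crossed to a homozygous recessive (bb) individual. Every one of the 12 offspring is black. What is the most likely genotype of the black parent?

Test cross: ? × bb
All offspring are black.
If the unknown parent were heterozygous (Bb), about half of 12 offspring would be brown; none are. The unknown parent is most likely homozygous dominant (BB).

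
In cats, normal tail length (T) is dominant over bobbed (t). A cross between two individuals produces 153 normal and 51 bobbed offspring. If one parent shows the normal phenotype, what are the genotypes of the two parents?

Observed offspring: 153 normal, 51 bobbed
The observed ratio simplifies to 3:1. Bobbed (tt) offspring appear, so each parent must contribute one t allele. The parent stated to show normal carries T, so it is Tt. The other parent is then either Tt or tt: Tt × tt would give a 1:1 split, whereas Tt × Tt gives 3:1 — matching the data. So both parents are heterozygous (Tt × Tt).
Parent genotypes: Tt × Tt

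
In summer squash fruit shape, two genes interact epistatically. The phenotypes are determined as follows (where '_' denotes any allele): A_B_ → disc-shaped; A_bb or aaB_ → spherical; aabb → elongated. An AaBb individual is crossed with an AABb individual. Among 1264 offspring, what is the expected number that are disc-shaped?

Cross: AaBb × AABb — consider each gene separately:
A gene: Aa × AA → 2 AA, 2 Aa → 4 A_ (out of 4)
B gene: Bb × Bb → 1 BB, 2 Bb, 1 bb → 3 B_ : 1 bb (out of 4)
Genotype classes (out of 4 × 4 = 16): A_B_ = 4×3 = 12; A_bb = 4×1 = 4
Apply the phenotype rules: A_B_ (12) → disc-shaped; A_bb (4) → spherical
Phenotype counts (out of 16): 12 disc-shaped, 4 spherical
disc-shaped: 12 out of 16 → fraction 3/4
Expected count = 3/4 × 1264 = 948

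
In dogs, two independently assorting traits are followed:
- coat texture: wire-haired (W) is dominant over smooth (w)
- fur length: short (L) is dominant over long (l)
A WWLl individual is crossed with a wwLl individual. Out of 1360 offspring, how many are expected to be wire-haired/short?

Dihybrid cross WWLl × wwLl — consider each gene separately:
coat texture: WW × ww → 4 Ww → 4 W_ (out of 4)
fur length: Ll × Ll → 1 LL, 2 Ll, 1 ll → 3 L_ : 1 ll (out of 4)
Combine (counts out of 4 × 4 = 16): wire-haired/short (W_L_) = 4×3 = 12; wire-haired/long (W_ll) = 4×1 = 4
Phenotype counts (out of 16): 12 wire-haired/short, 4 wire-haired/long
wire-haired/short: 12 out of 16 → fraction 3/4
Expected count = 3/4 × 1360 = 1020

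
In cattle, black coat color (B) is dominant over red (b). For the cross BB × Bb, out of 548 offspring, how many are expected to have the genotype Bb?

Punnett square for BB × Bb:
Offspring genotypes: 2 BB, 2 Bb
Total offspring: 4
Count with target: 2
Probability: 2/4 = 1/2
Expected count = 1/2 × 548 = 274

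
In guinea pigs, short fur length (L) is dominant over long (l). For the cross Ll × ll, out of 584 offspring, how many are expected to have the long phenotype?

Punnett square for Ll × ll:
Offspring genotypes: 2 Ll, 2 ll
Total offspring: 4
Count with target: 2
Probability: 2/4 = 1/2
Expected count = 1/2 × 584 = 292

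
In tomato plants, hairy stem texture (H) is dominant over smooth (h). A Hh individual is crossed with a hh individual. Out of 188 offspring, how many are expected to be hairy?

Punnett square for Hh × hh:
Offspring genotypes: 2 Hh, 2 hh
hairy: 2, smooth: 2
hairy: 2 out of 4 → fraction 1/2
Expected count = 1/2 × 188 = 94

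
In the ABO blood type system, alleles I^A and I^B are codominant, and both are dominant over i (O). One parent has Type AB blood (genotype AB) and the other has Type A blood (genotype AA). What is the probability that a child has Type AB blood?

Cross: AB × AA
Possible offspring genotypes: 2 AA, 2 AB
Blood type counts: 2 Type A, 2 Type AB
Probability of Type AB: 2/4 = 1/2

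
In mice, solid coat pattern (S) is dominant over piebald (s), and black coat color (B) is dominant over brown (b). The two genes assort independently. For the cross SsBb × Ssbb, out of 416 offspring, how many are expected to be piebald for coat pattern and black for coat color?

Dihybrid cross SsBb × Ssbb — consider each gene separately:
coat pattern: Ss × Ss → 1 SS, 2 Ss, 1 ss → 3 S_ : 1 ss (out of 4)
coat color: Bb × bb → 2 Bb, 2 bb → 2 B_ : 2 bb (out of 4)
Looking for: piebald (ss) and black (B_)
P(piebald) = 1/4, P(black) = 2/4
P(both) = 1/4 × 2/4 = 2/16 = 1/8
Expected count = 1/8 × 416 = 52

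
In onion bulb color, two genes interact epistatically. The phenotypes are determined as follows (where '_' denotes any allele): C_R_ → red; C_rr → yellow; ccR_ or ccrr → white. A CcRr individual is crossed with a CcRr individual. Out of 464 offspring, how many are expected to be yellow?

Cross: CcRr × CcRr — consider each gene separately:
C gene: Cc × Cc → 1 CC, 2 Cc, 1 cc → 3 C_ : 1 cc (out of 4)
R gene: Rr × Rr → 1 RR, 2 Rr, 1 rr → 3 R_ : 1 rr (out of 4)
Genotype classes (out of 4 × 4 = 16): C_R_ = 3×3 = 9; C_rr = 3×1 = 3; ccR_ = 1×3 = 3; ccrr = 1×1 = 1
Apply the phenotype rules: C_R_ (9) → red; C_rr (3) → yellow; ccR_ (3) + ccrr (1) → white
Phenotype counts (out of 16): 9 red, 3 yellow, 4 white
yellow: 3 out of 16 → fraction 3/16
Expected count = 3/16 × 464 = 87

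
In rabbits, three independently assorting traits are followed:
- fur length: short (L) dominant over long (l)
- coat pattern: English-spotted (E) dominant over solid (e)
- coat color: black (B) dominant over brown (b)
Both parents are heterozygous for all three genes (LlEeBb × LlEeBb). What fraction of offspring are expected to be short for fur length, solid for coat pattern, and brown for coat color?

Trihybrid cross: LlEeBb × LlEeBb
Each trait segregates independently with a 3:1 phenotypic ratio, so each gene contributes 3/4 (dominant) or 1/4 (recessive).
Target: short (fur length), solid (coat pattern), brown (coat color)
Probability = product of independent per-trait probabilities
= 3/4 × 1/4 × 1/4 = 3/64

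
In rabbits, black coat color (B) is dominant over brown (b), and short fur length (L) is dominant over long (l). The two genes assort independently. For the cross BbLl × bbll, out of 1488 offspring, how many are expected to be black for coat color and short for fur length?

Dihybrid cross BbLl × bbll — consider each gene separately:
coat color: Bb × bb → 2 Bb, 2 bb → 2 B_ : 2 bb (out of 4)
fur length: Ll × ll → 2 Ll, 2 ll → 2 L_ : 2 ll (out of 4)
Looking for: black (B_) and short (L_)
P(black) = 2/4, P(short) = 2/4
P(both) = 2/4 × 2/4 = 4/16 = 1/4
Expected count = 1/4 × 1488 = 372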